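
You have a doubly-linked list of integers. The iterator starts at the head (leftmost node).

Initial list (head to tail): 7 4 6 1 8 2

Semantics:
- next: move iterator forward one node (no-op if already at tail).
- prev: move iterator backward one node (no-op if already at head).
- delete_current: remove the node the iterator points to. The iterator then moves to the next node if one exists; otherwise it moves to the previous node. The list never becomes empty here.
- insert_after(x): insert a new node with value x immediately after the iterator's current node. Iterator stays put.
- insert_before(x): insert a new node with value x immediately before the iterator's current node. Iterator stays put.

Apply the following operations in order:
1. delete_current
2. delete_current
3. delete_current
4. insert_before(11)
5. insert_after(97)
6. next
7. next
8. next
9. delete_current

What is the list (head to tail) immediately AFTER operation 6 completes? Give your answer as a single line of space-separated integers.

After 1 (delete_current): list=[4, 6, 1, 8, 2] cursor@4
After 2 (delete_current): list=[6, 1, 8, 2] cursor@6
After 3 (delete_current): list=[1, 8, 2] cursor@1
After 4 (insert_before(11)): list=[11, 1, 8, 2] cursor@1
After 5 (insert_after(97)): list=[11, 1, 97, 8, 2] cursor@1
After 6 (next): list=[11, 1, 97, 8, 2] cursor@97

Answer: 11 1 97 8 2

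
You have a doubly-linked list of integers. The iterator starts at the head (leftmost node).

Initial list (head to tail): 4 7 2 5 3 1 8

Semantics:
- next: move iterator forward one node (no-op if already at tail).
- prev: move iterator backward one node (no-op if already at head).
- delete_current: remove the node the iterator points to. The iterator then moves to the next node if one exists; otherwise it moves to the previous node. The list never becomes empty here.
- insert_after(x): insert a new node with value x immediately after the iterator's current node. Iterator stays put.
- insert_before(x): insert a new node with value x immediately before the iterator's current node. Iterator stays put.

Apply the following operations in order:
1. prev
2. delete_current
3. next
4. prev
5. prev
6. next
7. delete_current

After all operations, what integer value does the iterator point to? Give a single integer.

Answer: 5

Derivation:
After 1 (prev): list=[4, 7, 2, 5, 3, 1, 8] cursor@4
After 2 (delete_current): list=[7, 2, 5, 3, 1, 8] cursor@7
After 3 (next): list=[7, 2, 5, 3, 1, 8] cursor@2
After 4 (prev): list=[7, 2, 5, 3, 1, 8] cursor@7
After 5 (prev): list=[7, 2, 5, 3, 1, 8] cursor@7
After 6 (next): list=[7, 2, 5, 3, 1, 8] cursor@2
After 7 (delete_current): list=[7, 5, 3, 1, 8] cursor@5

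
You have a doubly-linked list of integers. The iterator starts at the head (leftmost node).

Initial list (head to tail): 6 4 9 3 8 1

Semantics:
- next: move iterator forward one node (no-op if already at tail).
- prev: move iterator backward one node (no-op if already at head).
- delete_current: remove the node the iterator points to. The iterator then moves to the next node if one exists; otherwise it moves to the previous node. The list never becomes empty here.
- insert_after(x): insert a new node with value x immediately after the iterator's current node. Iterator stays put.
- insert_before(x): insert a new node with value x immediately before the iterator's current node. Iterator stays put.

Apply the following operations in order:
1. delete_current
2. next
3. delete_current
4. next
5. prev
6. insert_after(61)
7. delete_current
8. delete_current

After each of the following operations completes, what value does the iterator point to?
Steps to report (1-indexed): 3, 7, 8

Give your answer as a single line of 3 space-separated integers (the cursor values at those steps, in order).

Answer: 3 61 8

Derivation:
After 1 (delete_current): list=[4, 9, 3, 8, 1] cursor@4
After 2 (next): list=[4, 9, 3, 8, 1] cursor@9
After 3 (delete_current): list=[4, 3, 8, 1] cursor@3
After 4 (next): list=[4, 3, 8, 1] cursor@8
After 5 (prev): list=[4, 3, 8, 1] cursor@3
After 6 (insert_after(61)): list=[4, 3, 61, 8, 1] cursor@3
After 7 (delete_current): list=[4, 61, 8, 1] cursor@61
After 8 (delete_current): list=[4, 8, 1] cursor@8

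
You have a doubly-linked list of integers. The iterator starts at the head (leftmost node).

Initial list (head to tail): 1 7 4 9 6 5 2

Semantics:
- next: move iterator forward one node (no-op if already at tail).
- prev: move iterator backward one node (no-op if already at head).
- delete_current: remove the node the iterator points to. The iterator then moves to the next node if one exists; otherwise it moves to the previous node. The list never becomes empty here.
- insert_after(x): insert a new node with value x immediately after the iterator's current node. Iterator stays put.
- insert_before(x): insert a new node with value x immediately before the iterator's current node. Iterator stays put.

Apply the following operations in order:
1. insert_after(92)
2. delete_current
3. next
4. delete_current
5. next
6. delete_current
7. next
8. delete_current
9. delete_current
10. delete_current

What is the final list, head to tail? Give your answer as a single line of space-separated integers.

After 1 (insert_after(92)): list=[1, 92, 7, 4, 9, 6, 5, 2] cursor@1
After 2 (delete_current): list=[92, 7, 4, 9, 6, 5, 2] cursor@92
After 3 (next): list=[92, 7, 4, 9, 6, 5, 2] cursor@7
After 4 (delete_current): list=[92, 4, 9, 6, 5, 2] cursor@4
After 5 (next): list=[92, 4, 9, 6, 5, 2] cursor@9
After 6 (delete_current): list=[92, 4, 6, 5, 2] cursor@6
After 7 (next): list=[92, 4, 6, 5, 2] cursor@5
After 8 (delete_current): list=[92, 4, 6, 2] cursor@2
After 9 (delete_current): list=[92, 4, 6] cursor@6
After 10 (delete_current): list=[92, 4] cursor@4

Answer: 92 4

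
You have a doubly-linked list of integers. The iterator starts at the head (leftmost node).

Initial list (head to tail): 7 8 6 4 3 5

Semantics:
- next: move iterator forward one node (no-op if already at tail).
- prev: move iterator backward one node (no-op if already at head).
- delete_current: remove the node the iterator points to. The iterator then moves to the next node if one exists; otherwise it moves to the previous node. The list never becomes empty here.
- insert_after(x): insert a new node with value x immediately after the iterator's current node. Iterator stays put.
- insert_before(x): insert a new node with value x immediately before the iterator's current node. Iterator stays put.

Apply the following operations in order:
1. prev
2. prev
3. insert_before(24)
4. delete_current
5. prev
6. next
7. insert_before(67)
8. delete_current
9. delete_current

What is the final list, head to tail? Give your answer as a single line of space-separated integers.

Answer: 24 67 4 3 5

Derivation:
After 1 (prev): list=[7, 8, 6, 4, 3, 5] cursor@7
After 2 (prev): list=[7, 8, 6, 4, 3, 5] cursor@7
After 3 (insert_before(24)): list=[24, 7, 8, 6, 4, 3, 5] cursor@7
After 4 (delete_current): list=[24, 8, 6, 4, 3, 5] cursor@8
After 5 (prev): list=[24, 8, 6, 4, 3, 5] cursor@24
After 6 (next): list=[24, 8, 6, 4, 3, 5] cursor@8
After 7 (insert_before(67)): list=[24, 67, 8, 6, 4, 3, 5] cursor@8
After 8 (delete_current): list=[24, 67, 6, 4, 3, 5] cursor@6
After 9 (delete_current): list=[24, 67, 4, 3, 5] cursor@4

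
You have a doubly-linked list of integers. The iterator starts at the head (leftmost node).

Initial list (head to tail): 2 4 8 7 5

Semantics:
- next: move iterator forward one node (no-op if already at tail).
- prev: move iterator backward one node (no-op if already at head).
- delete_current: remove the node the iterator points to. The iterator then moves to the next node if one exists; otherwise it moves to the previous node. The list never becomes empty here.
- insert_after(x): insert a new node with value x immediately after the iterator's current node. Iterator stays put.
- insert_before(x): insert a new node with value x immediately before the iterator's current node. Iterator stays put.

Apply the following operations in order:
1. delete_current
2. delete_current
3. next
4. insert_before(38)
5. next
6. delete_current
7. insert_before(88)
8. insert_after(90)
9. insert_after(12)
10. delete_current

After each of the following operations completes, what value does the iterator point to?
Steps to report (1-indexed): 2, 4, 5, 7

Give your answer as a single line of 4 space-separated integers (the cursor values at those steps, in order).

After 1 (delete_current): list=[4, 8, 7, 5] cursor@4
After 2 (delete_current): list=[8, 7, 5] cursor@8
After 3 (next): list=[8, 7, 5] cursor@7
After 4 (insert_before(38)): list=[8, 38, 7, 5] cursor@7
After 5 (next): list=[8, 38, 7, 5] cursor@5
After 6 (delete_current): list=[8, 38, 7] cursor@7
After 7 (insert_before(88)): list=[8, 38, 88, 7] cursor@7
After 8 (insert_after(90)): list=[8, 38, 88, 7, 90] cursor@7
After 9 (insert_after(12)): list=[8, 38, 88, 7, 12, 90] cursor@7
After 10 (delete_current): list=[8, 38, 88, 12, 90] cursor@12

Answer: 8 7 5 7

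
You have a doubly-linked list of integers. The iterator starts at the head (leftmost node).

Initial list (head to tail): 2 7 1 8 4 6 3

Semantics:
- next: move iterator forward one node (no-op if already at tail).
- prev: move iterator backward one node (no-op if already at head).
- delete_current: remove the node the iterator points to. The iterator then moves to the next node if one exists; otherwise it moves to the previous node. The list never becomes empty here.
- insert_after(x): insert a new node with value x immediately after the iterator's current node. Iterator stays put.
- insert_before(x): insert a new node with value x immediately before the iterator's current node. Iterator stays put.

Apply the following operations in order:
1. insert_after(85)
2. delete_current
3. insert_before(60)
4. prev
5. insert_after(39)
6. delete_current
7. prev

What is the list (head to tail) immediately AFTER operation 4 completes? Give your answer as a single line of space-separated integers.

Answer: 60 85 7 1 8 4 6 3

Derivation:
After 1 (insert_after(85)): list=[2, 85, 7, 1, 8, 4, 6, 3] cursor@2
After 2 (delete_current): list=[85, 7, 1, 8, 4, 6, 3] cursor@85
After 3 (insert_before(60)): list=[60, 85, 7, 1, 8, 4, 6, 3] cursor@85
After 4 (prev): list=[60, 85, 7, 1, 8, 4, 6, 3] cursor@60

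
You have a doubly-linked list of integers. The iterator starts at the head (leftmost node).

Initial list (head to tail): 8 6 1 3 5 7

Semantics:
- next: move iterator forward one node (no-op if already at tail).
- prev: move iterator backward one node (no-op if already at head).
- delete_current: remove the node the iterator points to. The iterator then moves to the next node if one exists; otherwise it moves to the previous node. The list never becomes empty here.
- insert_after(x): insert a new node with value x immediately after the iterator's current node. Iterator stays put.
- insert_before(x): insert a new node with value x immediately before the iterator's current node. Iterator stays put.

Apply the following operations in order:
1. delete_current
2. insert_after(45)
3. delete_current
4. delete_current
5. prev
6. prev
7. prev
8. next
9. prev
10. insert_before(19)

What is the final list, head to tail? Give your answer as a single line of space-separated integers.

Answer: 19 1 3 5 7

Derivation:
After 1 (delete_current): list=[6, 1, 3, 5, 7] cursor@6
After 2 (insert_after(45)): list=[6, 45, 1, 3, 5, 7] cursor@6
After 3 (delete_current): list=[45, 1, 3, 5, 7] cursor@45
After 4 (delete_current): list=[1, 3, 5, 7] cursor@1
After 5 (prev): list=[1, 3, 5, 7] cursor@1
After 6 (prev): list=[1, 3, 5, 7] cursor@1
After 7 (prev): list=[1, 3, 5, 7] cursor@1
After 8 (next): list=[1, 3, 5, 7] cursor@3
After 9 (prev): list=[1, 3, 5, 7] cursor@1
After 10 (insert_before(19)): list=[19, 1, 3, 5, 7] cursor@1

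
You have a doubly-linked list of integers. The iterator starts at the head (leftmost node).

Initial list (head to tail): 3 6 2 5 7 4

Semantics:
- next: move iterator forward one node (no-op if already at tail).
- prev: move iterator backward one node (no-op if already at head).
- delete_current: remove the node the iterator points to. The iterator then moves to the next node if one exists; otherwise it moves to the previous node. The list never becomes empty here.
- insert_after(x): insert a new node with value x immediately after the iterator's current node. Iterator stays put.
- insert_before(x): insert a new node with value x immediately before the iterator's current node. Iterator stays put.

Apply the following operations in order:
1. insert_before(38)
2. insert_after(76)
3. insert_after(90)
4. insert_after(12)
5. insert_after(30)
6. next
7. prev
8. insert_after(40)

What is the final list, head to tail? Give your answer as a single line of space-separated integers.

Answer: 38 3 40 30 12 90 76 6 2 5 7 4

Derivation:
After 1 (insert_before(38)): list=[38, 3, 6, 2, 5, 7, 4] cursor@3
After 2 (insert_after(76)): list=[38, 3, 76, 6, 2, 5, 7, 4] cursor@3
After 3 (insert_after(90)): list=[38, 3, 90, 76, 6, 2, 5, 7, 4] cursor@3
After 4 (insert_after(12)): list=[38, 3, 12, 90, 76, 6, 2, 5, 7, 4] cursor@3
After 5 (insert_after(30)): list=[38, 3, 30, 12, 90, 76, 6, 2, 5, 7, 4] cursor@3
After 6 (next): list=[38, 3, 30, 12, 90, 76, 6, 2, 5, 7, 4] cursor@30
After 7 (prev): list=[38, 3, 30, 12, 90, 76, 6, 2, 5, 7, 4] cursor@3
After 8 (insert_after(40)): list=[38, 3, 40, 30, 12, 90, 76, 6, 2, 5, 7, 4] cursor@3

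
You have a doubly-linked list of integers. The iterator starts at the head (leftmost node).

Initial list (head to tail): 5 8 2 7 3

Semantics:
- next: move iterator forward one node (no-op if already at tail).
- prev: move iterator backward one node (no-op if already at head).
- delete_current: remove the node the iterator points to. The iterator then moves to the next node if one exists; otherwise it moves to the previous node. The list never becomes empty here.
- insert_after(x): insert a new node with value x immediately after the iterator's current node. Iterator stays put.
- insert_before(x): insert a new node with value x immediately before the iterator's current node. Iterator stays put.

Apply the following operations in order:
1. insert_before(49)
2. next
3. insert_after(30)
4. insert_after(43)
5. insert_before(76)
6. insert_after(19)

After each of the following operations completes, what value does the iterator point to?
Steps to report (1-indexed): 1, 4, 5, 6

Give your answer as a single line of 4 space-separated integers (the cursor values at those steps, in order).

Answer: 5 8 8 8

Derivation:
After 1 (insert_before(49)): list=[49, 5, 8, 2, 7, 3] cursor@5
After 2 (next): list=[49, 5, 8, 2, 7, 3] cursor@8
After 3 (insert_after(30)): list=[49, 5, 8, 30, 2, 7, 3] cursor@8
After 4 (insert_after(43)): list=[49, 5, 8, 43, 30, 2, 7, 3] cursor@8
After 5 (insert_before(76)): list=[49, 5, 76, 8, 43, 30, 2, 7, 3] cursor@8
After 6 (insert_after(19)): list=[49, 5, 76, 8, 19, 43, 30, 2, 7, 3] cursor@8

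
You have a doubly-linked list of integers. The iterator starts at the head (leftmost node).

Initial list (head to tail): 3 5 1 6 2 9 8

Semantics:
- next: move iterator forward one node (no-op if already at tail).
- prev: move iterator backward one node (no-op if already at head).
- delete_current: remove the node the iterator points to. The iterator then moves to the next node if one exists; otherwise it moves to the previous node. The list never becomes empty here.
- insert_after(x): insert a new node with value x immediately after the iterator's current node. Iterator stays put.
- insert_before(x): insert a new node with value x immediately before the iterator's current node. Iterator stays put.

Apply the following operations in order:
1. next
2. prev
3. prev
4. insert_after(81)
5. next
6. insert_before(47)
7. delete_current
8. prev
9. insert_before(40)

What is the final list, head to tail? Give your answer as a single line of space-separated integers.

After 1 (next): list=[3, 5, 1, 6, 2, 9, 8] cursor@5
After 2 (prev): list=[3, 5, 1, 6, 2, 9, 8] cursor@3
After 3 (prev): list=[3, 5, 1, 6, 2, 9, 8] cursor@3
After 4 (insert_after(81)): list=[3, 81, 5, 1, 6, 2, 9, 8] cursor@3
After 5 (next): list=[3, 81, 5, 1, 6, 2, 9, 8] cursor@81
After 6 (insert_before(47)): list=[3, 47, 81, 5, 1, 6, 2, 9, 8] cursor@81
After 7 (delete_current): list=[3, 47, 5, 1, 6, 2, 9, 8] cursor@5
After 8 (prev): list=[3, 47, 5, 1, 6, 2, 9, 8] cursor@47
After 9 (insert_before(40)): list=[3, 40, 47, 5, 1, 6, 2, 9, 8] cursor@47

Answer: 3 40 47 5 1 6 2 9 8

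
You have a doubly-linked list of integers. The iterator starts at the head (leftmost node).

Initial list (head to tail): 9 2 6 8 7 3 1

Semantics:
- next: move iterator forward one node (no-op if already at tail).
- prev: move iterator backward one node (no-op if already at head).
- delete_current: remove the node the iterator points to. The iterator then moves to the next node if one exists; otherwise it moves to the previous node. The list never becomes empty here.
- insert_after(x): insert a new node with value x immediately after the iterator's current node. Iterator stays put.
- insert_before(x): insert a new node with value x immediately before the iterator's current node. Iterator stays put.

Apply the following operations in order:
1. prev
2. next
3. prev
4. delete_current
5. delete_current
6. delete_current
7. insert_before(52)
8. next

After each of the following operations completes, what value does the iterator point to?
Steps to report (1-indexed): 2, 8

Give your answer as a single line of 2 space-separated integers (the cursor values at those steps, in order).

Answer: 2 7

Derivation:
After 1 (prev): list=[9, 2, 6, 8, 7, 3, 1] cursor@9
After 2 (next): list=[9, 2, 6, 8, 7, 3, 1] cursor@2
After 3 (prev): list=[9, 2, 6, 8, 7, 3, 1] cursor@9
After 4 (delete_current): list=[2, 6, 8, 7, 3, 1] cursor@2
After 5 (delete_current): list=[6, 8, 7, 3, 1] cursor@6
After 6 (delete_current): list=[8, 7, 3, 1] cursor@8
After 7 (insert_before(52)): list=[52, 8, 7, 3, 1] cursor@8
After 8 (next): list=[52, 8, 7, 3, 1] cursor@7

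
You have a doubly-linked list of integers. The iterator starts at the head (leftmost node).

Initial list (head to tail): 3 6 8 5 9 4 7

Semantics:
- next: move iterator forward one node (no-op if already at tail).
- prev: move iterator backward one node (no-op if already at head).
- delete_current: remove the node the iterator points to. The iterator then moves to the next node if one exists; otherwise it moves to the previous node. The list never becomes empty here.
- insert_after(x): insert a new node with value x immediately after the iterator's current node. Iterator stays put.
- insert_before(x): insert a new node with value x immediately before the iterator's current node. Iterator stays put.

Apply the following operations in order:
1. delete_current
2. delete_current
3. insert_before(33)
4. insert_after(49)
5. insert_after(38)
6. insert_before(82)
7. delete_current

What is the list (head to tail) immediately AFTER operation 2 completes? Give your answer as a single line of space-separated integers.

After 1 (delete_current): list=[6, 8, 5, 9, 4, 7] cursor@6
After 2 (delete_current): list=[8, 5, 9, 4, 7] cursor@8

Answer: 8 5 9 4 7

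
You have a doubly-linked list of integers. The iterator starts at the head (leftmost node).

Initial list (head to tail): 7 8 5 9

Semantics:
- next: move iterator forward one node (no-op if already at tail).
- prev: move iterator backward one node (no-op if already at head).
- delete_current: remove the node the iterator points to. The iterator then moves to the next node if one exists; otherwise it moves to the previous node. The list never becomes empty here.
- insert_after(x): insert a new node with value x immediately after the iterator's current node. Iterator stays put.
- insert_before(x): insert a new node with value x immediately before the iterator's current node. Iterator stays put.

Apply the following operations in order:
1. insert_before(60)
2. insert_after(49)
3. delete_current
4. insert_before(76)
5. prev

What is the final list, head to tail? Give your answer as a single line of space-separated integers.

After 1 (insert_before(60)): list=[60, 7, 8, 5, 9] cursor@7
After 2 (insert_after(49)): list=[60, 7, 49, 8, 5, 9] cursor@7
After 3 (delete_current): list=[60, 49, 8, 5, 9] cursor@49
After 4 (insert_before(76)): list=[60, 76, 49, 8, 5, 9] cursor@49
After 5 (prev): list=[60, 76, 49, 8, 5, 9] cursor@76

Answer: 60 76 49 8 5 9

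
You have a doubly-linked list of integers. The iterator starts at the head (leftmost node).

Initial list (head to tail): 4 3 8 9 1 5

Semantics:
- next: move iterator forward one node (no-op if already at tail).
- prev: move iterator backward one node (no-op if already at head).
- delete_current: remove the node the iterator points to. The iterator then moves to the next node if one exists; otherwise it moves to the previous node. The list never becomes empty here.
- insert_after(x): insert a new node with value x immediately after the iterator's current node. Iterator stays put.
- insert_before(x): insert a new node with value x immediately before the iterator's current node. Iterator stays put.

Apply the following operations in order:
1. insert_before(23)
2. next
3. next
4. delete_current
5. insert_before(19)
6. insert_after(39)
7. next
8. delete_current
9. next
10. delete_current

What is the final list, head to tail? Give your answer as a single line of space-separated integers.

Answer: 23 4 3 19 9 1

Derivation:
After 1 (insert_before(23)): list=[23, 4, 3, 8, 9, 1, 5] cursor@4
After 2 (next): list=[23, 4, 3, 8, 9, 1, 5] cursor@3
After 3 (next): list=[23, 4, 3, 8, 9, 1, 5] cursor@8
After 4 (delete_current): list=[23, 4, 3, 9, 1, 5] cursor@9
After 5 (insert_before(19)): list=[23, 4, 3, 19, 9, 1, 5] cursor@9
After 6 (insert_after(39)): list=[23, 4, 3, 19, 9, 39, 1, 5] cursor@9
After 7 (next): list=[23, 4, 3, 19, 9, 39, 1, 5] cursor@39
After 8 (delete_current): list=[23, 4, 3, 19, 9, 1, 5] cursor@1
After 9 (next): list=[23, 4, 3, 19, 9, 1, 5] cursor@5
After 10 (delete_current): list=[23, 4, 3, 19, 9, 1] cursor@1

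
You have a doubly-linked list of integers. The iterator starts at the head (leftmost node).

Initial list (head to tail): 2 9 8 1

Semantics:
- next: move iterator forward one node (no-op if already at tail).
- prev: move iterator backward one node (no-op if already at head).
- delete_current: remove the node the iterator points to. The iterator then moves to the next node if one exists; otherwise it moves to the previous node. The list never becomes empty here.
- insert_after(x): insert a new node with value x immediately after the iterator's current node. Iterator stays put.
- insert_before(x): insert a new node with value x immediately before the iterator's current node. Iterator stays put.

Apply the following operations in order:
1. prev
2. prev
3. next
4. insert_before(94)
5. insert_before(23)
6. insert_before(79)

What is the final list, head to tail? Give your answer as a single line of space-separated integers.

Answer: 2 94 23 79 9 8 1

Derivation:
After 1 (prev): list=[2, 9, 8, 1] cursor@2
After 2 (prev): list=[2, 9, 8, 1] cursor@2
After 3 (next): list=[2, 9, 8, 1] cursor@9
After 4 (insert_before(94)): list=[2, 94, 9, 8, 1] cursor@9
After 5 (insert_before(23)): list=[2, 94, 23, 9, 8, 1] cursor@9
After 6 (insert_before(79)): list=[2, 94, 23, 79, 9, 8, 1] cursor@9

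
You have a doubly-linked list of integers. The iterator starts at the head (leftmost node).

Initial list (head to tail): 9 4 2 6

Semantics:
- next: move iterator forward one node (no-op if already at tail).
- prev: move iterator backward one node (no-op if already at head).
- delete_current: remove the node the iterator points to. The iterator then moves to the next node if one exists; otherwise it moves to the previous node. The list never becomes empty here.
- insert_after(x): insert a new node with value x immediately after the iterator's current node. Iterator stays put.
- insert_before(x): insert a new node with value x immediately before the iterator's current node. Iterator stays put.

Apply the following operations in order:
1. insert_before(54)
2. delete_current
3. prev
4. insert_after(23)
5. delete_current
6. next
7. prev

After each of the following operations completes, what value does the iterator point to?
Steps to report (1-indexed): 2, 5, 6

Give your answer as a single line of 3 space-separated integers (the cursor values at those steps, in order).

Answer: 4 23 4

Derivation:
After 1 (insert_before(54)): list=[54, 9, 4, 2, 6] cursor@9
After 2 (delete_current): list=[54, 4, 2, 6] cursor@4
After 3 (prev): list=[54, 4, 2, 6] cursor@54
After 4 (insert_after(23)): list=[54, 23, 4, 2, 6] cursor@54
After 5 (delete_current): list=[23, 4, 2, 6] cursor@23
After 6 (next): list=[23, 4, 2, 6] cursor@4
After 7 (prev): list=[23, 4, 2, 6] cursor@23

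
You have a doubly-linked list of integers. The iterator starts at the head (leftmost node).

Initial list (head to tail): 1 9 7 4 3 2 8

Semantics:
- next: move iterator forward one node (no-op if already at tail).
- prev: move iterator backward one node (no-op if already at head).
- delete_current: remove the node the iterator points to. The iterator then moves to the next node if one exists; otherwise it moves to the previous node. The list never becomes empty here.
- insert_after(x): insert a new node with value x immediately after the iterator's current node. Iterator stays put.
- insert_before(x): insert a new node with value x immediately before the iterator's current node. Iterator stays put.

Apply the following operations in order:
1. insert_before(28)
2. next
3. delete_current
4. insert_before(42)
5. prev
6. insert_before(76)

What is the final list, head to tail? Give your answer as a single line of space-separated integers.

Answer: 28 1 76 42 7 4 3 2 8

Derivation:
After 1 (insert_before(28)): list=[28, 1, 9, 7, 4, 3, 2, 8] cursor@1
After 2 (next): list=[28, 1, 9, 7, 4, 3, 2, 8] cursor@9
After 3 (delete_current): list=[28, 1, 7, 4, 3, 2, 8] cursor@7
After 4 (insert_before(42)): list=[28, 1, 42, 7, 4, 3, 2, 8] cursor@7
After 5 (prev): list=[28, 1, 42, 7, 4, 3, 2, 8] cursor@42
After 6 (insert_before(76)): list=[28, 1, 76, 42, 7, 4, 3, 2, 8] cursor@42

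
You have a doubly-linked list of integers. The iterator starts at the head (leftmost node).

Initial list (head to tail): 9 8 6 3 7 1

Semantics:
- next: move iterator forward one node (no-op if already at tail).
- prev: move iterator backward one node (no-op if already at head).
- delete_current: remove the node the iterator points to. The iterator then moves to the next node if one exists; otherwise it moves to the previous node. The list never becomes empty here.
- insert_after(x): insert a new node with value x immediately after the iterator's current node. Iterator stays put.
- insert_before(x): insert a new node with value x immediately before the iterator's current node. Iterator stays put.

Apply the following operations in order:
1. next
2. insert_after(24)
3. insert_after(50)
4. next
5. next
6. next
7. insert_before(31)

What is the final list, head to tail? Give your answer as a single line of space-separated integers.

Answer: 9 8 50 24 31 6 3 7 1

Derivation:
After 1 (next): list=[9, 8, 6, 3, 7, 1] cursor@8
After 2 (insert_after(24)): list=[9, 8, 24, 6, 3, 7, 1] cursor@8
After 3 (insert_after(50)): list=[9, 8, 50, 24, 6, 3, 7, 1] cursor@8
After 4 (next): list=[9, 8, 50, 24, 6, 3, 7, 1] cursor@50
After 5 (next): list=[9, 8, 50, 24, 6, 3, 7, 1] cursor@24
After 6 (next): list=[9, 8, 50, 24, 6, 3, 7, 1] cursor@6
After 7 (insert_before(31)): list=[9, 8, 50, 24, 31, 6, 3, 7, 1] cursor@6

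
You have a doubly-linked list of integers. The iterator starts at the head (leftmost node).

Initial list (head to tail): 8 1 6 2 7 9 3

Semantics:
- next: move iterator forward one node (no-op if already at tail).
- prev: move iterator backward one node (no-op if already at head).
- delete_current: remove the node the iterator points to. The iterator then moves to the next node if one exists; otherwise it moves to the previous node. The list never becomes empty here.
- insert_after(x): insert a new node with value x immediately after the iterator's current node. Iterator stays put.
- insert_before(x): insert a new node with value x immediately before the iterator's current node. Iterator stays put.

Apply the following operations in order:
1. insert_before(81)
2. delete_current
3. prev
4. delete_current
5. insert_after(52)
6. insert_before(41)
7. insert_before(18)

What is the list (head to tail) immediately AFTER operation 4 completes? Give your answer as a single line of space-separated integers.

After 1 (insert_before(81)): list=[81, 8, 1, 6, 2, 7, 9, 3] cursor@8
After 2 (delete_current): list=[81, 1, 6, 2, 7, 9, 3] cursor@1
After 3 (prev): list=[81, 1, 6, 2, 7, 9, 3] cursor@81
After 4 (delete_current): list=[1, 6, 2, 7, 9, 3] cursor@1

Answer: 1 6 2 7 9 3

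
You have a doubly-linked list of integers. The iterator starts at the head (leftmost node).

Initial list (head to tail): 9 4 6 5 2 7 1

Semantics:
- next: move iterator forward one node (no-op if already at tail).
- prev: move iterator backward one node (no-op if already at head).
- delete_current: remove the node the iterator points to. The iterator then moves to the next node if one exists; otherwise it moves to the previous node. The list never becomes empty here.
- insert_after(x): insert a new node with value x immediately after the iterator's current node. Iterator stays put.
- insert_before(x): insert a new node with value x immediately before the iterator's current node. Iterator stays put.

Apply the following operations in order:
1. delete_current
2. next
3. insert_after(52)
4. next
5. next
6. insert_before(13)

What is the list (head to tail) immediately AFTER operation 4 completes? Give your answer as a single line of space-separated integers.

Answer: 4 6 52 5 2 7 1

Derivation:
After 1 (delete_current): list=[4, 6, 5, 2, 7, 1] cursor@4
After 2 (next): list=[4, 6, 5, 2, 7, 1] cursor@6
After 3 (insert_after(52)): list=[4, 6, 52, 5, 2, 7, 1] cursor@6
After 4 (next): list=[4, 6, 52, 5, 2, 7, 1] cursor@52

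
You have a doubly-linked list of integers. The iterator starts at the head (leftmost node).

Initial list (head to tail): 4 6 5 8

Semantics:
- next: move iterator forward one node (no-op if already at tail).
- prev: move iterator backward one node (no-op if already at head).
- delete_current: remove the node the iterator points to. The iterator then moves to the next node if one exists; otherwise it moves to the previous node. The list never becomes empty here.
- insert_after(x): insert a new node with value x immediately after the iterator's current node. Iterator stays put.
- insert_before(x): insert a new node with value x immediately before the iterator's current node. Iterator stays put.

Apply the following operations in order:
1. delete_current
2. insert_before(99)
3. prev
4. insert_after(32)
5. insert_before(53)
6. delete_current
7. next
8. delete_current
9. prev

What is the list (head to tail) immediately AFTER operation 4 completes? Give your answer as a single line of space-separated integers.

Answer: 99 32 6 5 8

Derivation:
After 1 (delete_current): list=[6, 5, 8] cursor@6
After 2 (insert_before(99)): list=[99, 6, 5, 8] cursor@6
After 3 (prev): list=[99, 6, 5, 8] cursor@99
After 4 (insert_after(32)): list=[99, 32, 6, 5, 8] cursor@99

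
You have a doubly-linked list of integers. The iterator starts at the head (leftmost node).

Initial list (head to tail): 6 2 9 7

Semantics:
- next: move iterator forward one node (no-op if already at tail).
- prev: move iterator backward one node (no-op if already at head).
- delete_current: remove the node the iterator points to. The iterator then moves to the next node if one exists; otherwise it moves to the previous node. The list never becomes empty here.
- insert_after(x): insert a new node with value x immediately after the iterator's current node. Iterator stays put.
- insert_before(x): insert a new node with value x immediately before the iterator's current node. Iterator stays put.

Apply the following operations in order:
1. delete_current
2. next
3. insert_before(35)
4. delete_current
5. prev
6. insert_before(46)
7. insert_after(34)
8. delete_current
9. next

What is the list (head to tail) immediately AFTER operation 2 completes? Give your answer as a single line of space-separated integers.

Answer: 2 9 7

Derivation:
After 1 (delete_current): list=[2, 9, 7] cursor@2
After 2 (next): list=[2, 9, 7] cursor@9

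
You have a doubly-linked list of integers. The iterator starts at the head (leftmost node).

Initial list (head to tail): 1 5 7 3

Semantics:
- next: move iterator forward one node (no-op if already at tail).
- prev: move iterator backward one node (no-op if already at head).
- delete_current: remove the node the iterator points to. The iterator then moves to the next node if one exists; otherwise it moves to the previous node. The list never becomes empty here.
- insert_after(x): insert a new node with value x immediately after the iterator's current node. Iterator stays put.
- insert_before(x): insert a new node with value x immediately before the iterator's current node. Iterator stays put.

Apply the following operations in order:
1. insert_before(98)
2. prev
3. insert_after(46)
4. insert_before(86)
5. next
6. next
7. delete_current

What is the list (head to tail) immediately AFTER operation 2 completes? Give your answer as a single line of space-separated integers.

Answer: 98 1 5 7 3

Derivation:
After 1 (insert_before(98)): list=[98, 1, 5, 7, 3] cursor@1
After 2 (prev): list=[98, 1, 5, 7, 3] cursor@98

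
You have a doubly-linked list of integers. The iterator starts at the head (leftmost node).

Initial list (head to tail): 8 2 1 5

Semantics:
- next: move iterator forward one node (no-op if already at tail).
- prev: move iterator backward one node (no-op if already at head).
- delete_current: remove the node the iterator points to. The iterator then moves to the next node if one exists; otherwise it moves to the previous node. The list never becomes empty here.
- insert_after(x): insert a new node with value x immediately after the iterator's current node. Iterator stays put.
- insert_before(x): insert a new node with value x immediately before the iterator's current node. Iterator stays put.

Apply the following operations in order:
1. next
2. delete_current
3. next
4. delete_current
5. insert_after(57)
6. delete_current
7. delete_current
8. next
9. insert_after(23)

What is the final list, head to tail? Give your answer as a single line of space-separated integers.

Answer: 8 23

Derivation:
After 1 (next): list=[8, 2, 1, 5] cursor@2
After 2 (delete_current): list=[8, 1, 5] cursor@1
After 3 (next): list=[8, 1, 5] cursor@5
After 4 (delete_current): list=[8, 1] cursor@1
After 5 (insert_after(57)): list=[8, 1, 57] cursor@1
After 6 (delete_current): list=[8, 57] cursor@57
After 7 (delete_current): list=[8] cursor@8
After 8 (next): list=[8] cursor@8
After 9 (insert_after(23)): list=[8, 23] cursor@8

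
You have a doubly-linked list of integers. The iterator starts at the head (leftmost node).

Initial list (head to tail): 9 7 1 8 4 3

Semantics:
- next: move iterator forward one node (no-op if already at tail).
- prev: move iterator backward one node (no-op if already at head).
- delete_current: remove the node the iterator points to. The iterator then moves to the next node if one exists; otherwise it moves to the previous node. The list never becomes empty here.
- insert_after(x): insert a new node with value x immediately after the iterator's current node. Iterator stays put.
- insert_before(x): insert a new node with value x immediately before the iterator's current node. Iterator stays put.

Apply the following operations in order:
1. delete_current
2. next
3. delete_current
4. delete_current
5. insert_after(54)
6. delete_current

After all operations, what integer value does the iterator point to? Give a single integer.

Answer: 54

Derivation:
After 1 (delete_current): list=[7, 1, 8, 4, 3] cursor@7
After 2 (next): list=[7, 1, 8, 4, 3] cursor@1
After 3 (delete_current): list=[7, 8, 4, 3] cursor@8
After 4 (delete_current): list=[7, 4, 3] cursor@4
After 5 (insert_after(54)): list=[7, 4, 54, 3] cursor@4
After 6 (delete_current): list=[7, 54, 3] cursor@54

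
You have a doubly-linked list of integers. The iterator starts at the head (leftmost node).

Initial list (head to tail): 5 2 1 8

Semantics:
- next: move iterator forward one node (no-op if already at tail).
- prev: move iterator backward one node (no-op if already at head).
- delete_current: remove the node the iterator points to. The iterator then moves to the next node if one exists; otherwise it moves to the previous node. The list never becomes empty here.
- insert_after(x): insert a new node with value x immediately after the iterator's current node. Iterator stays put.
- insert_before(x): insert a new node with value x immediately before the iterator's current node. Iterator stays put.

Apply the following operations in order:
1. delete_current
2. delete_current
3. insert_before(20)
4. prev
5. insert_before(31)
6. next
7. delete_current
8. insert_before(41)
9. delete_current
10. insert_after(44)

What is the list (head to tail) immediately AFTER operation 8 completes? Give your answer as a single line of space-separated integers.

After 1 (delete_current): list=[2, 1, 8] cursor@2
After 2 (delete_current): list=[1, 8] cursor@1
After 3 (insert_before(20)): list=[20, 1, 8] cursor@1
After 4 (prev): list=[20, 1, 8] cursor@20
After 5 (insert_before(31)): list=[31, 20, 1, 8] cursor@20
After 6 (next): list=[31, 20, 1, 8] cursor@1
After 7 (delete_current): list=[31, 20, 8] cursor@8
After 8 (insert_before(41)): list=[31, 20, 41, 8] cursor@8

Answer: 31 20 41 8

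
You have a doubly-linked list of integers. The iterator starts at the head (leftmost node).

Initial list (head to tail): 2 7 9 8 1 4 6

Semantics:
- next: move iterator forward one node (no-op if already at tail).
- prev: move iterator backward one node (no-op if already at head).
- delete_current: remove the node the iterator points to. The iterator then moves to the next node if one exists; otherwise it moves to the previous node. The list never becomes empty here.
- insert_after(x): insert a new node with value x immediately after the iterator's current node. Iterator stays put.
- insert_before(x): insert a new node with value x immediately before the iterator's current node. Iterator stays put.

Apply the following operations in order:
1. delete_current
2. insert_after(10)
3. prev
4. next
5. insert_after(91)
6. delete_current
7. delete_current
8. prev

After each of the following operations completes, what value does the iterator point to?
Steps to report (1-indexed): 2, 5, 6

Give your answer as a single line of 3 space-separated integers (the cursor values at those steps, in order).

After 1 (delete_current): list=[7, 9, 8, 1, 4, 6] cursor@7
After 2 (insert_after(10)): list=[7, 10, 9, 8, 1, 4, 6] cursor@7
After 3 (prev): list=[7, 10, 9, 8, 1, 4, 6] cursor@7
After 4 (next): list=[7, 10, 9, 8, 1, 4, 6] cursor@10
After 5 (insert_after(91)): list=[7, 10, 91, 9, 8, 1, 4, 6] cursor@10
After 6 (delete_current): list=[7, 91, 9, 8, 1, 4, 6] cursor@91
After 7 (delete_current): list=[7, 9, 8, 1, 4, 6] cursor@9
After 8 (prev): list=[7, 9, 8, 1, 4, 6] cursor@7

Answer: 7 10 91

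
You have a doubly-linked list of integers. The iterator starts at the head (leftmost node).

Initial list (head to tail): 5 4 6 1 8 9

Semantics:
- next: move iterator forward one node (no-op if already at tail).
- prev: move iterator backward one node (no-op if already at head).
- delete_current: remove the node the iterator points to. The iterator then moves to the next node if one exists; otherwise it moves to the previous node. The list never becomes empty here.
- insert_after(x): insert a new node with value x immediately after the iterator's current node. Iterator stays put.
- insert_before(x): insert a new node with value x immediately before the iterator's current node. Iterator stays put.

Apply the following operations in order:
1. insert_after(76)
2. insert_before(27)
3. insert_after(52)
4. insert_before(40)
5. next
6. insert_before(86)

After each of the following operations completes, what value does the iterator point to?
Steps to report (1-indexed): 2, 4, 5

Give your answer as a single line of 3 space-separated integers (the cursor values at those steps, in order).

Answer: 5 5 52

Derivation:
After 1 (insert_after(76)): list=[5, 76, 4, 6, 1, 8, 9] cursor@5
After 2 (insert_before(27)): list=[27, 5, 76, 4, 6, 1, 8, 9] cursor@5
After 3 (insert_after(52)): list=[27, 5, 52, 76, 4, 6, 1, 8, 9] cursor@5
After 4 (insert_before(40)): list=[27, 40, 5, 52, 76, 4, 6, 1, 8, 9] cursor@5
After 5 (next): list=[27, 40, 5, 52, 76, 4, 6, 1, 8, 9] cursor@52
After 6 (insert_before(86)): list=[27, 40, 5, 86, 52, 76, 4, 6, 1, 8, 9] cursor@52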